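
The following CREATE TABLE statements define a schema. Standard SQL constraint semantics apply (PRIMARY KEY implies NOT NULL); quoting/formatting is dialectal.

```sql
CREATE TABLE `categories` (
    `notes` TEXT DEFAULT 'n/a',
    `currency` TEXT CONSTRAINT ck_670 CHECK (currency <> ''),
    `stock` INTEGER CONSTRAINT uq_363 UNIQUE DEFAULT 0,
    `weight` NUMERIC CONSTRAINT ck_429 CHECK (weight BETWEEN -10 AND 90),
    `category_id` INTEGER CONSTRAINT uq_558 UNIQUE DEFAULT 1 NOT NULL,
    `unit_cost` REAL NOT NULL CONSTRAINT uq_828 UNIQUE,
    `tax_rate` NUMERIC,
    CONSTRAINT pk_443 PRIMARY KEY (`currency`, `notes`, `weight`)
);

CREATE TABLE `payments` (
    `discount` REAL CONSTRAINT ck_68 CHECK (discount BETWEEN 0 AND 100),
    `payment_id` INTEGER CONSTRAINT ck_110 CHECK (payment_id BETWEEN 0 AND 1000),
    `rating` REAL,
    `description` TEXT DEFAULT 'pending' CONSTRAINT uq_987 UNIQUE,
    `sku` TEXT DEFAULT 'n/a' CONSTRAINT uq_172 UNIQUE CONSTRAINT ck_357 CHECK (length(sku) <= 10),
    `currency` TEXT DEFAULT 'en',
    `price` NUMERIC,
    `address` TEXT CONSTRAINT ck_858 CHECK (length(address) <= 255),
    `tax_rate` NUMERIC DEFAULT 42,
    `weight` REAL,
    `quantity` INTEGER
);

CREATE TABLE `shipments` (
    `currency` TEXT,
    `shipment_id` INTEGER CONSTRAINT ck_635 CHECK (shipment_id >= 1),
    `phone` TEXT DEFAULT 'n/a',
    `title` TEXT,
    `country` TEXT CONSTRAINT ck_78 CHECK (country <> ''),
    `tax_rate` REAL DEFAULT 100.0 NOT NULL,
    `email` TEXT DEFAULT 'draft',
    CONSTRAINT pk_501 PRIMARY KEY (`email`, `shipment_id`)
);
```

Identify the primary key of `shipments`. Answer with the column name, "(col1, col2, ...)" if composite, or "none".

A table-level PRIMARY KEY clause names 2 columns: email, shipment_id.
This is a composite key — the combination is unique, not each column individually.

(email, shipment_id)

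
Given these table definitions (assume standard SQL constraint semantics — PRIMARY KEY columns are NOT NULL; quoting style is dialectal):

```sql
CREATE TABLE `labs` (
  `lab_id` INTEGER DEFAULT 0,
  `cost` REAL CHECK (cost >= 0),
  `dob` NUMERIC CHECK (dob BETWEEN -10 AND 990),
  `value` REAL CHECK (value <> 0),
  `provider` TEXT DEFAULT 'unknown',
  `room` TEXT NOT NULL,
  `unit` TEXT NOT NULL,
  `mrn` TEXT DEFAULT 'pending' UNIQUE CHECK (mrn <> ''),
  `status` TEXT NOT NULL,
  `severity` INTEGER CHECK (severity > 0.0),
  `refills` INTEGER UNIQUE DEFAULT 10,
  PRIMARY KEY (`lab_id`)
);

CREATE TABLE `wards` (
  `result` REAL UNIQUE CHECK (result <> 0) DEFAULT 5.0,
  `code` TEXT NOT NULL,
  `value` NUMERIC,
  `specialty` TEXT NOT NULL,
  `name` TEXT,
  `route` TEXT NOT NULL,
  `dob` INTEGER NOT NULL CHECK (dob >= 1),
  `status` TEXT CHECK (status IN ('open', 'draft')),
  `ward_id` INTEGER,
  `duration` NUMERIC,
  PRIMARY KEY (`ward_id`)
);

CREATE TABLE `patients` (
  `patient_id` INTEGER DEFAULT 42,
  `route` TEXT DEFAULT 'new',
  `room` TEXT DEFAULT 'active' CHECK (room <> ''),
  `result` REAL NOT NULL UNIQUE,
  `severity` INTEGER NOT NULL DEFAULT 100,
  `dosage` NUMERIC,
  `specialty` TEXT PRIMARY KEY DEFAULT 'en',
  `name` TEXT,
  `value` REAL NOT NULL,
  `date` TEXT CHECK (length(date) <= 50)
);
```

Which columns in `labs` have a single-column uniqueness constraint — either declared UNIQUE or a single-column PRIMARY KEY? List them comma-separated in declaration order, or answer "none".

lab_id, mrn, refills

- lab_id: single-column PRIMARY KEY → unique.
- cost: no UNIQUE or single-column PK constraint.
- dob: no UNIQUE or single-column PK constraint.
- value: no UNIQUE or single-column PK constraint.
- provider: no UNIQUE or single-column PK constraint.
- room: no UNIQUE or single-column PK constraint.
- unit: no UNIQUE or single-column PK constraint.
- mrn: declared UNIQUE → unique.
- status: no UNIQUE or single-column PK constraint.
- severity: no UNIQUE or single-column PK constraint.
- refills: declared UNIQUE → unique.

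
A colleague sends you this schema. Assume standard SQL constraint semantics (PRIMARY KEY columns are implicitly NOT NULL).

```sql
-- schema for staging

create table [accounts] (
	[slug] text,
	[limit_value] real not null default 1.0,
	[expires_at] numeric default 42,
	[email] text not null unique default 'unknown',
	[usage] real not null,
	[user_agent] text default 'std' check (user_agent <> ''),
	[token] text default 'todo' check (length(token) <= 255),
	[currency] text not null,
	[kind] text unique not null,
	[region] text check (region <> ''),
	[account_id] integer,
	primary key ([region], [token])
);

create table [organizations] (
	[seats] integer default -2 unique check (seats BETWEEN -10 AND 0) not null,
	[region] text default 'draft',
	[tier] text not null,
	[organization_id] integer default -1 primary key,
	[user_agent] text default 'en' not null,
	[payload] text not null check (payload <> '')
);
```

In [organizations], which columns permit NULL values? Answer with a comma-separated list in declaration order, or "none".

region

- seats: declared NOT NULL → not nullable.
- region: DEFAULT only fills an omitted column; an explicit NULL is still allowed → nullable.
- tier: declared NOT NULL → not nullable.
- organization_id: part of the PRIMARY KEY, which implies NOT NULL → not nullable.
- user_agent: declared NOT NULL → not nullable.
- payload: declared NOT NULL → not nullable.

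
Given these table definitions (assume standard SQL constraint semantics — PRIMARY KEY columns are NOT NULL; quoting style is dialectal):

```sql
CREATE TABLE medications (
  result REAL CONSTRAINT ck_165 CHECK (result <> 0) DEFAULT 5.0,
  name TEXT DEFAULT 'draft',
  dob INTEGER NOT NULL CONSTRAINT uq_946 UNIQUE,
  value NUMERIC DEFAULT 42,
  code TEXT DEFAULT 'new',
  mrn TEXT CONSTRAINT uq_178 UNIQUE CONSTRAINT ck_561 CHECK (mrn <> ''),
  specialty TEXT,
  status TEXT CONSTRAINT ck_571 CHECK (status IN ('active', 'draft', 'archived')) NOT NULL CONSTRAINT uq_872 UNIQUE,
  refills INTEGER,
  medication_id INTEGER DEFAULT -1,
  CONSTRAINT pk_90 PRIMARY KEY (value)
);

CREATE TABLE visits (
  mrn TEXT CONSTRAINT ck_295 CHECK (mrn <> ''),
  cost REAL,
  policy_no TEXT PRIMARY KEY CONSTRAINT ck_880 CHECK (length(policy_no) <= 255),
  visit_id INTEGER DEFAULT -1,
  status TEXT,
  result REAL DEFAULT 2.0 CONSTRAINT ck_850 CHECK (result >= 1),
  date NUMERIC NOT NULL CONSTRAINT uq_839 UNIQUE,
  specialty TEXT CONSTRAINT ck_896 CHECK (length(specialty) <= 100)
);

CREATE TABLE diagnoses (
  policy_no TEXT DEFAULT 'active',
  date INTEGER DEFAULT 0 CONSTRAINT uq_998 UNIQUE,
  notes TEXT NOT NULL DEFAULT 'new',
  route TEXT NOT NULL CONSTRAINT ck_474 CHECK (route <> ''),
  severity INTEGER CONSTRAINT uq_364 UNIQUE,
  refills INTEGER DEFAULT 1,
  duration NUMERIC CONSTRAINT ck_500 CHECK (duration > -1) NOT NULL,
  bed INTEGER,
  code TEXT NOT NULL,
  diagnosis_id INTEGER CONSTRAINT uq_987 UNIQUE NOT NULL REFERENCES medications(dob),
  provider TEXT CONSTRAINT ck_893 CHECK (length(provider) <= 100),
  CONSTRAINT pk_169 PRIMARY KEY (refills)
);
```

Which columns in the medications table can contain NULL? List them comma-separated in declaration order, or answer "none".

result, name, code, mrn, specialty, refills, medication_id

- result: CHECK does not forbid NULL (a CHECK constraint passes when its expression is NULL) → nullable.
- name: DEFAULT only fills an omitted column; an explicit NULL is still allowed → nullable.
- dob: declared NOT NULL → not nullable.
- value: part of the PRIMARY KEY, which implies NOT NULL → not nullable.
- code: DEFAULT only fills an omitted column; an explicit NULL is still allowed → nullable.
- mrn: CHECK does not forbid NULL (a CHECK constraint passes when its expression is NULL) → nullable.
- specialty: no NOT NULL constraint applies → nullable.
- status: declared NOT NULL → not nullable.
- refills: no NOT NULL constraint applies → nullable.
- medication_id: DEFAULT only fills an omitted column; an explicit NULL is still allowed → nullable.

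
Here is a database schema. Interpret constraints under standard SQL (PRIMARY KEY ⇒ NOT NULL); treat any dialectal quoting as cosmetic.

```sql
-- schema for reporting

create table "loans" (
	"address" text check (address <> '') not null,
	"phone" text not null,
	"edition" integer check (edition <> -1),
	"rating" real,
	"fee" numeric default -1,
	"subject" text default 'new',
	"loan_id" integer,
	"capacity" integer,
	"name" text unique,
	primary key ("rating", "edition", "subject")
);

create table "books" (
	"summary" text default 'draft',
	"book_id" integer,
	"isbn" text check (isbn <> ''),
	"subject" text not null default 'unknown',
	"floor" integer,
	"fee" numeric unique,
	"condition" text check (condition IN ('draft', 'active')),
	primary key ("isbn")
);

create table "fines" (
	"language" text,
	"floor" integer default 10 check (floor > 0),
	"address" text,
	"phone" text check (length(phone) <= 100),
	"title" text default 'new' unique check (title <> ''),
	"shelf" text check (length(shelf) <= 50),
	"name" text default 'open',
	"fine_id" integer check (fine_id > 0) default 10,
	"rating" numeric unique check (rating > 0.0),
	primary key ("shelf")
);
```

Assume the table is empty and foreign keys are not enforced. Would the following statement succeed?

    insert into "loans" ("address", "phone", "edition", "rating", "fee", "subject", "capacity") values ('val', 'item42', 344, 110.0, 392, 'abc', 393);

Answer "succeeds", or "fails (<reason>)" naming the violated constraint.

succeeds

NOT NULL columns: address is supplied; edition is supplied; phone is supplied; rating is supplied; subject is supplied.
CHECK constraints: 'val' satisfies (address <> ''); 344 satisfies (edition <> -1).
No constraint is violated.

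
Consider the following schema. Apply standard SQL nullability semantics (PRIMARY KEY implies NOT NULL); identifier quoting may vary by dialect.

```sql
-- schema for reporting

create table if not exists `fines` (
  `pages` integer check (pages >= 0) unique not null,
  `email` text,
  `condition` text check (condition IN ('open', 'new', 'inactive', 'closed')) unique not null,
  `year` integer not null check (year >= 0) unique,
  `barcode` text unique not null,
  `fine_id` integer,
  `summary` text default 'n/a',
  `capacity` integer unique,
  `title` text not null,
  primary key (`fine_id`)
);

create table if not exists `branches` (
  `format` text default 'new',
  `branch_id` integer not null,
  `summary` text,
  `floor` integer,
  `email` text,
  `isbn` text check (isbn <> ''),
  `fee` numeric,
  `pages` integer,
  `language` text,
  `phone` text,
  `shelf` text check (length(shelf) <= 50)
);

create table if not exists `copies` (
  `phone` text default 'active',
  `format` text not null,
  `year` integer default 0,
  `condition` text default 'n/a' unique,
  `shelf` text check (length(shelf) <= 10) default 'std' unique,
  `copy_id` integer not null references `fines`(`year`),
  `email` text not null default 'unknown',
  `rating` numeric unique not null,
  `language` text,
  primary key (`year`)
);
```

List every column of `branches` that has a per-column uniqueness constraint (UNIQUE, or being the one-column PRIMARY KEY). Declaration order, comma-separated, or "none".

- format: no UNIQUE or single-column PK constraint.
- branch_id: no UNIQUE or single-column PK constraint.
- summary: no UNIQUE or single-column PK constraint.
- floor: no UNIQUE or single-column PK constraint.
- email: no UNIQUE or single-column PK constraint.
- isbn: no UNIQUE or single-column PK constraint.
- fee: no UNIQUE or single-column PK constraint.
- pages: no UNIQUE or single-column PK constraint.
- language: no UNIQUE or single-column PK constraint.
- phone: no UNIQUE or single-column PK constraint.
- shelf: no UNIQUE or single-column PK constraint.

none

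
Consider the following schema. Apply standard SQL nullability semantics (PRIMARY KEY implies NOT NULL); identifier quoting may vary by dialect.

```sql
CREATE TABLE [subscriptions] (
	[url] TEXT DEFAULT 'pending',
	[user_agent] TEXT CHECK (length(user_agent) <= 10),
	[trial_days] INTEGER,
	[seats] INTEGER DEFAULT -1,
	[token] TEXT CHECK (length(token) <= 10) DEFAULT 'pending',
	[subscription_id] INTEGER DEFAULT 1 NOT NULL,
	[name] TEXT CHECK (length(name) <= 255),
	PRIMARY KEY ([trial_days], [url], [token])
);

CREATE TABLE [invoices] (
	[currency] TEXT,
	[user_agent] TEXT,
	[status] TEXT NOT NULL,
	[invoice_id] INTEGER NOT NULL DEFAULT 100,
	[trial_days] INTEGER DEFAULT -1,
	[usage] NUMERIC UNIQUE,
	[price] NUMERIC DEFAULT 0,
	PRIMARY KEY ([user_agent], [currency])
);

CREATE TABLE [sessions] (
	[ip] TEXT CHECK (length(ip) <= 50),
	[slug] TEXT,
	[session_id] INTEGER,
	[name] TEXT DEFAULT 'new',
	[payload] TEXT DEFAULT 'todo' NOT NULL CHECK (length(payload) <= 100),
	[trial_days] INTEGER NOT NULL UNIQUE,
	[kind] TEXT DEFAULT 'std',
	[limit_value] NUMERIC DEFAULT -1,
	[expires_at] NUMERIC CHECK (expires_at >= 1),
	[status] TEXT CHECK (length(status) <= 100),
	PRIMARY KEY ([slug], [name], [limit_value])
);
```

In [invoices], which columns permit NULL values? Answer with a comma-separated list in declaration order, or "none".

trial_days, usage, price

- currency: part of the PRIMARY KEY, which implies NOT NULL → not nullable.
- user_agent: part of the PRIMARY KEY, which implies NOT NULL → not nullable.
- status: declared NOT NULL → not nullable.
- invoice_id: declared NOT NULL → not nullable.
- trial_days: DEFAULT only fills an omitted column; an explicit NULL is still allowed → nullable.
- usage: UNIQUE does not imply NOT NULL → nullable.
- price: DEFAULT only fills an omitted column; an explicit NULL is still allowed → nullable.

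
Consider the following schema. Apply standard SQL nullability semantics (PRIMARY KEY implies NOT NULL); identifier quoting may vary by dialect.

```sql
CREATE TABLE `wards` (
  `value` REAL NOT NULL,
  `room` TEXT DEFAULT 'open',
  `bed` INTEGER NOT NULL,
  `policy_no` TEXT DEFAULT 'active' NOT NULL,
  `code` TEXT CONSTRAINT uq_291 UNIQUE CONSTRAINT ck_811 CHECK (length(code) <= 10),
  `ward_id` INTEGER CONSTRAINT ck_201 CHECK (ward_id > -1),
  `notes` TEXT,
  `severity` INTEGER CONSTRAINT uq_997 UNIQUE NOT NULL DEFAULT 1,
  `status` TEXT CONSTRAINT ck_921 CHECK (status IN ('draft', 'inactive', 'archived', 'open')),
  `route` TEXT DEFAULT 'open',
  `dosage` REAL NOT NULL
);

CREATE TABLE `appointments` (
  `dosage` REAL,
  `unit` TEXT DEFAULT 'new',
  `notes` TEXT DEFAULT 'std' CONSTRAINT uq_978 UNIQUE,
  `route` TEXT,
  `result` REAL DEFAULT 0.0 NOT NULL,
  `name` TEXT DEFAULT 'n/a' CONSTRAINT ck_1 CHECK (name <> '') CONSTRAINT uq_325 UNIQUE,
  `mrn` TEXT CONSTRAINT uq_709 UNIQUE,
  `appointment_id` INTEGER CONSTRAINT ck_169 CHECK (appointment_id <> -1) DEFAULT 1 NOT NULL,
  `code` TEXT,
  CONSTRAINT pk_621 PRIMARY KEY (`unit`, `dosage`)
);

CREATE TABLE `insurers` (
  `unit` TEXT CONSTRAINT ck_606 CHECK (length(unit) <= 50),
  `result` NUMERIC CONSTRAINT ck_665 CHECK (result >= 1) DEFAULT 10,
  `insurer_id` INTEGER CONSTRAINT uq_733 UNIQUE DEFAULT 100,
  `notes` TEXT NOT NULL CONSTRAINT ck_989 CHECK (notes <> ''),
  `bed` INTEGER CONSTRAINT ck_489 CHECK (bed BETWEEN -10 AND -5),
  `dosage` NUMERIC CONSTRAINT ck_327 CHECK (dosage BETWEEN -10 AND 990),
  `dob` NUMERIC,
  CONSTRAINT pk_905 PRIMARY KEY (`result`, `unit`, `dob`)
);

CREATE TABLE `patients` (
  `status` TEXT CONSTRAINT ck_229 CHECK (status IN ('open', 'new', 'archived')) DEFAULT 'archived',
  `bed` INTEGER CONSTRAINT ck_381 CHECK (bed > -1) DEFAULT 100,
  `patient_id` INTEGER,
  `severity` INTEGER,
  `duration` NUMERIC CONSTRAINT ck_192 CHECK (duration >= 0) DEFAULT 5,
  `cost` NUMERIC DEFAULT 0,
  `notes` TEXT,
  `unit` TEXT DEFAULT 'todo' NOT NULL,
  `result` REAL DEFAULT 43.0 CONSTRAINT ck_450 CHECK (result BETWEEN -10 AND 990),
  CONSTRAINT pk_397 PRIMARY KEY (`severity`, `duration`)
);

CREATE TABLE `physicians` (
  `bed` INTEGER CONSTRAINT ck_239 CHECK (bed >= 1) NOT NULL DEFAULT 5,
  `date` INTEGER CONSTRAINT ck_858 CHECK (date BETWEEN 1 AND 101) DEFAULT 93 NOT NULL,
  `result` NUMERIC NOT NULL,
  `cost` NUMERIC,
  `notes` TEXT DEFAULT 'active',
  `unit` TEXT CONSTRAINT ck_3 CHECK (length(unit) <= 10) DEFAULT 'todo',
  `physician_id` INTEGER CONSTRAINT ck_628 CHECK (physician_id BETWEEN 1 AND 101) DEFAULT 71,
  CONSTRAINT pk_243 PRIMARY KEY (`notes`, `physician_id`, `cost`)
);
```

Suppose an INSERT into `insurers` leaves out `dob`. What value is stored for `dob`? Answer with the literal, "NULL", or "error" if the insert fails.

dob has no DEFAULT clause.
Omitting it would insert NULL, but it is part of the PRIMARY KEY, so the INSERT fails.

error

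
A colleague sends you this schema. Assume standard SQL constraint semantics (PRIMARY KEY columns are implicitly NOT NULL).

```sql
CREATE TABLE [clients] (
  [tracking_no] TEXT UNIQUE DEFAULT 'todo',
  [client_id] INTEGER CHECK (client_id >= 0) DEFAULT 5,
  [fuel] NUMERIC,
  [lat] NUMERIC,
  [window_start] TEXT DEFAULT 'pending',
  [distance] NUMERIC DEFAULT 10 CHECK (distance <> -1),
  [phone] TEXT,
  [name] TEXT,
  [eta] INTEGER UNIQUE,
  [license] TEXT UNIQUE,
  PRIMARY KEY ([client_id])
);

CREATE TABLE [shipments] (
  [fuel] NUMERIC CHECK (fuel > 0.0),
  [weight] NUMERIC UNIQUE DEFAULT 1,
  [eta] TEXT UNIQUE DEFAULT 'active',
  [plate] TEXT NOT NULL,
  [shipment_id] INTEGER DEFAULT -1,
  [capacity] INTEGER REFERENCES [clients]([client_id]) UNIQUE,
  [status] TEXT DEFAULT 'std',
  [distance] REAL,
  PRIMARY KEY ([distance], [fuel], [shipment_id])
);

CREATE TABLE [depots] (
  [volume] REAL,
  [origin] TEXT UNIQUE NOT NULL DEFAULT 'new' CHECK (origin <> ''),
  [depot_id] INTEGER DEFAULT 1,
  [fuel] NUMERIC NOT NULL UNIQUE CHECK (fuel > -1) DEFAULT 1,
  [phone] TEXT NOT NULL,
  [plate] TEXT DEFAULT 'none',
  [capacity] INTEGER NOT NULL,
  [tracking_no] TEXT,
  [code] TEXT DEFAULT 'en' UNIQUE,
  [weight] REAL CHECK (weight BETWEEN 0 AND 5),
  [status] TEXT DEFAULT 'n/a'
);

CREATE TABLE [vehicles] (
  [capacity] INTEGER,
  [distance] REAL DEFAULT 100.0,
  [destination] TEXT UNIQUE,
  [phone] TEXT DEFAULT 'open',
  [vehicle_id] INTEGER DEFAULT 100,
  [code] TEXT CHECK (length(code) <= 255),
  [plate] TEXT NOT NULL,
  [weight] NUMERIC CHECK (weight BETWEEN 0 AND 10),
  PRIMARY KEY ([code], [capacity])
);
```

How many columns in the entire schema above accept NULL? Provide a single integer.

25

clients: 9 nullable (tracking_no, fuel, lat, window_start, distance, phone, name, eta, license — PK (client_id) and explicit NOT NULL columns excluded).
shipments: 4 nullable (weight, eta, capacity, status — PK (distance, fuel, shipment_id) and explicit NOT NULL columns excluded).
depots: 7 nullable (volume, depot_id, plate, tracking_no, code, weight, status — PK none and explicit NOT NULL columns excluded).
vehicles: 5 nullable (distance, destination, phone, vehicle_id, weight — PK (code, capacity) and explicit NOT NULL columns excluded).
Total: 9 + 4 + 7 + 5 = 25.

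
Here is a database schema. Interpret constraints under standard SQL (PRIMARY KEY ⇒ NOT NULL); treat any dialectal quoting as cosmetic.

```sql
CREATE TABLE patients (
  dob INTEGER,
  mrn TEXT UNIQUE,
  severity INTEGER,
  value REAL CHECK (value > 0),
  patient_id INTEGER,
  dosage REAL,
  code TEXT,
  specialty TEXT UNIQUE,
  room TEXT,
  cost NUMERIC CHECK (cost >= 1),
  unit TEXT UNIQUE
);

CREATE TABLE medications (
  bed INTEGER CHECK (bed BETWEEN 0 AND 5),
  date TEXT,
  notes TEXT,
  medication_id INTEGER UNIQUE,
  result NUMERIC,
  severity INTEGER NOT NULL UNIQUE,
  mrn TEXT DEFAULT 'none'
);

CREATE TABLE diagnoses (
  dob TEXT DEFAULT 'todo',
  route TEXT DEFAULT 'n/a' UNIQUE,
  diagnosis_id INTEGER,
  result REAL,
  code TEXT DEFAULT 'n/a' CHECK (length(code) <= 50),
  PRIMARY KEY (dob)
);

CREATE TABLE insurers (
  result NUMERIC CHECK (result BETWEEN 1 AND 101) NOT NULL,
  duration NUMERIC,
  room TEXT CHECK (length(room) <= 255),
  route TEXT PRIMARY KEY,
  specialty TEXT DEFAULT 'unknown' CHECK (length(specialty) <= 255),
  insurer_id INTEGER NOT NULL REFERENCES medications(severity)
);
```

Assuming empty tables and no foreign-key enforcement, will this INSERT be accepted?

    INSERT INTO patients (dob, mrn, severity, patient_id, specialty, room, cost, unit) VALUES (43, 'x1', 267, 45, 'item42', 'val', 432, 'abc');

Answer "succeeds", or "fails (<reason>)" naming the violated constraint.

succeeds

patients has no NOT NULL or PRIMARY KEY columns.
CHECK constraints: 432 satisfies (cost >= 1).
No constraint is violated.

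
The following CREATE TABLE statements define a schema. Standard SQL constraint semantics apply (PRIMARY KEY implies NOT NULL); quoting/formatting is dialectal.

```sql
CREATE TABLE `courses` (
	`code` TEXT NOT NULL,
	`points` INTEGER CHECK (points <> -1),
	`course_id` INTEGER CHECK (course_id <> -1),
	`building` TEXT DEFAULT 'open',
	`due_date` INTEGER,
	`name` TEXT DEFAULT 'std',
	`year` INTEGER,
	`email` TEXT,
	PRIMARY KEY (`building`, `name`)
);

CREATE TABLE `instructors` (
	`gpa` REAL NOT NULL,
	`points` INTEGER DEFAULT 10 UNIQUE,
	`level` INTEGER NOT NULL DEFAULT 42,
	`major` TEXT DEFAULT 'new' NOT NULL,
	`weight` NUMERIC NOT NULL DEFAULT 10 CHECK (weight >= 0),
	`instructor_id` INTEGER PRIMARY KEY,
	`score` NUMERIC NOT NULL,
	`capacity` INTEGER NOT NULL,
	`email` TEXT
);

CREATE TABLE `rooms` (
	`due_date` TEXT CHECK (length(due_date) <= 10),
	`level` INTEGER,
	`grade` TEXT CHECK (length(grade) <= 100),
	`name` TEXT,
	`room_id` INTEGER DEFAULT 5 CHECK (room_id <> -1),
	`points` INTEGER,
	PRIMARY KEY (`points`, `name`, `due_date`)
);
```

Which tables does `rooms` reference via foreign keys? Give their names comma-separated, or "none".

No column in rooms has a REFERENCES clause.

none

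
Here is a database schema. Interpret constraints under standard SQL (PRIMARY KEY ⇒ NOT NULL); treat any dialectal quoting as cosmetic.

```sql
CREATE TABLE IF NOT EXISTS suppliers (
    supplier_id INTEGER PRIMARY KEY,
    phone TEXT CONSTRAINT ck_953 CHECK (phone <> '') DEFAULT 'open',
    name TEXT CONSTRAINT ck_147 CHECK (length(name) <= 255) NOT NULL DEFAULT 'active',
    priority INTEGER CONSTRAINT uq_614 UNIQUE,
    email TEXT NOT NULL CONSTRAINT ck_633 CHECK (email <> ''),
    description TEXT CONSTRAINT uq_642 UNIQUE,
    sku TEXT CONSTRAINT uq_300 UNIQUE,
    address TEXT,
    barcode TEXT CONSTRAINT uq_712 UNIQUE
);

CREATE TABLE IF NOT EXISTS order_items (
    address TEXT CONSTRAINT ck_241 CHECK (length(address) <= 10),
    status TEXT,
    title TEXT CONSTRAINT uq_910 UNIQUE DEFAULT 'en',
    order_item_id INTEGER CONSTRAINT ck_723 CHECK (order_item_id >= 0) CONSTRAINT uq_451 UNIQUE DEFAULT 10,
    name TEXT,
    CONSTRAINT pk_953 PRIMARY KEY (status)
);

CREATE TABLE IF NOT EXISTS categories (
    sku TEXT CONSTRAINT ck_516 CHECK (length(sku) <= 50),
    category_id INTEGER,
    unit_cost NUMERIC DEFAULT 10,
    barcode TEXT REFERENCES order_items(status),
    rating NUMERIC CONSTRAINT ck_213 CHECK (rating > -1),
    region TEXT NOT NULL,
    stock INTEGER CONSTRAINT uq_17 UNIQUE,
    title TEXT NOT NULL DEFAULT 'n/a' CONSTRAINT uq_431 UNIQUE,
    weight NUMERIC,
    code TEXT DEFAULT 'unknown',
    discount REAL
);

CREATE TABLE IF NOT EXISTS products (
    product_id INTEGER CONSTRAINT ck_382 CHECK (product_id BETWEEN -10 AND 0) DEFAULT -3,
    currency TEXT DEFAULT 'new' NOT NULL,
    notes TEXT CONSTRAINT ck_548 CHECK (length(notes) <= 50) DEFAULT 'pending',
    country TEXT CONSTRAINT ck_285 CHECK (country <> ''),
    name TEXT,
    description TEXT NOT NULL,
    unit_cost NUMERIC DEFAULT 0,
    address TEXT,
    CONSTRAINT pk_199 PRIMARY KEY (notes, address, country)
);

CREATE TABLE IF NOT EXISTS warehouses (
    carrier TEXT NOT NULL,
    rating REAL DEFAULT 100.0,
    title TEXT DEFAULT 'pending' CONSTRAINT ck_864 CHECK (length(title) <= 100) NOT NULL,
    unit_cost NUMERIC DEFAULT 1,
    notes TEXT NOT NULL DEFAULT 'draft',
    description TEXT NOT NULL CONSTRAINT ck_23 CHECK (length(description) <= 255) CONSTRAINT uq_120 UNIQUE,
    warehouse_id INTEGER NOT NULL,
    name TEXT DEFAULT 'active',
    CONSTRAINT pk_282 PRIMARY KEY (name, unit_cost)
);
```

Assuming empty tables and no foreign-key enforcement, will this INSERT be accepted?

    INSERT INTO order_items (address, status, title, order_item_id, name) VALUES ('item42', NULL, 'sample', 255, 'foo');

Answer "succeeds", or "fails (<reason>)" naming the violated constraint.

status is explicitly set to NULL, but status is part of the PRIMARY KEY (implied NOT NULL).

fails (NOT NULL on status)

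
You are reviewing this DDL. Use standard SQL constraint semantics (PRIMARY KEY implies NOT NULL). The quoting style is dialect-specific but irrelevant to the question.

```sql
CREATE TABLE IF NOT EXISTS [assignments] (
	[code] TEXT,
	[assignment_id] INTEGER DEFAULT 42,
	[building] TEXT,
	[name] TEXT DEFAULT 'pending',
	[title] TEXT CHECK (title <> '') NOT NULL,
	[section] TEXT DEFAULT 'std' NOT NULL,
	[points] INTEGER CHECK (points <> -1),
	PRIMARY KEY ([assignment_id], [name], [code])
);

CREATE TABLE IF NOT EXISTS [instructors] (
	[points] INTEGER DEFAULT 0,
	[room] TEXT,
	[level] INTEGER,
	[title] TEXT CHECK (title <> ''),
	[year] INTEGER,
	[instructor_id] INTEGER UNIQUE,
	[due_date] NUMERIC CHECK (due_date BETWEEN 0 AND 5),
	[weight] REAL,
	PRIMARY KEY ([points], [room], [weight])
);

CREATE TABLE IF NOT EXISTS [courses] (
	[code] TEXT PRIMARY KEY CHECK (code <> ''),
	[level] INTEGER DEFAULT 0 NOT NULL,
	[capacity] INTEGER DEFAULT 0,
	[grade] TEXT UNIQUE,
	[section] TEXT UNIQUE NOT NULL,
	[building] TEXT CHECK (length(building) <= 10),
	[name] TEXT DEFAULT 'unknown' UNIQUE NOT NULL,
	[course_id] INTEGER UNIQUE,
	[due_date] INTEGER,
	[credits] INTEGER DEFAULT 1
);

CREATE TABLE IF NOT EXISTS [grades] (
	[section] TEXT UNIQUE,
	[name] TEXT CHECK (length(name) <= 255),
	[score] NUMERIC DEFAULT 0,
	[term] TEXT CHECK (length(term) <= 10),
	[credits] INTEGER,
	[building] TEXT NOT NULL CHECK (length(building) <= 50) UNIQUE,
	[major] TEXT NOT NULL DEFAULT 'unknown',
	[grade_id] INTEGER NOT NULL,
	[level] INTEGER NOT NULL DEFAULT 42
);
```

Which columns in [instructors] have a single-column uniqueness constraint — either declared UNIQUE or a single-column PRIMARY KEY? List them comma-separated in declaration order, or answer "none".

- points: part of a composite PRIMARY KEY — only the tuple is unique, not this column on its own.
- room: part of a composite PRIMARY KEY — only the tuple is unique, not this column on its own.
- level: no UNIQUE or single-column PK constraint.
- title: no UNIQUE or single-column PK constraint.
- year: no UNIQUE or single-column PK constraint.
- instructor_id: declared UNIQUE → unique.
- due_date: no UNIQUE or single-column PK constraint.
- weight: part of a composite PRIMARY KEY — only the tuple is unique, not this column on its own.

instructor_id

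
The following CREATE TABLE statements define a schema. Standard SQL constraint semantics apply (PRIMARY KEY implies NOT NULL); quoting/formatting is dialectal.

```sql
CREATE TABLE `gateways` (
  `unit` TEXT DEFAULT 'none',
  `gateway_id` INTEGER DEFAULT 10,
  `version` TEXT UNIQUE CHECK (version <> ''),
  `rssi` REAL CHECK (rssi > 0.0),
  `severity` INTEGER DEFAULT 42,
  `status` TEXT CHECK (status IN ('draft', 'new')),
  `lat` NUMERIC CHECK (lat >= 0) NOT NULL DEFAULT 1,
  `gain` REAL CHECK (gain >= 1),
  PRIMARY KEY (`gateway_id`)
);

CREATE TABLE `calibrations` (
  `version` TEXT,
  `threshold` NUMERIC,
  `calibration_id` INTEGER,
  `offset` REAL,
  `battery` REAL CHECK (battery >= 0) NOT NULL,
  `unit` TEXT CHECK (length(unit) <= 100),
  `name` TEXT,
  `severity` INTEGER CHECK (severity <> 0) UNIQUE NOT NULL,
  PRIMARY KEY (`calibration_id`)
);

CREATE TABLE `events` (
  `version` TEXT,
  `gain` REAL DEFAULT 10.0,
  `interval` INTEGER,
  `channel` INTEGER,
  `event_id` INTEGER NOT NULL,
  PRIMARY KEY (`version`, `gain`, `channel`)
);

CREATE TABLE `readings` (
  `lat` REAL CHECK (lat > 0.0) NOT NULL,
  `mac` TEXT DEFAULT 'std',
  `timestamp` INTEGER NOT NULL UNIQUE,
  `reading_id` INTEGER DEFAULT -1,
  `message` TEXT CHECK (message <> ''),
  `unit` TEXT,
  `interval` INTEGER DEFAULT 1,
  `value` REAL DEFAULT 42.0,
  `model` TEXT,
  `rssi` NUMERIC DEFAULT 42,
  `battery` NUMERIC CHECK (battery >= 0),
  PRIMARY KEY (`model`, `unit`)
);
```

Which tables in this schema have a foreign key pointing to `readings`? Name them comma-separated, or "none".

No REFERENCES clause anywhere in the schema names readings.

none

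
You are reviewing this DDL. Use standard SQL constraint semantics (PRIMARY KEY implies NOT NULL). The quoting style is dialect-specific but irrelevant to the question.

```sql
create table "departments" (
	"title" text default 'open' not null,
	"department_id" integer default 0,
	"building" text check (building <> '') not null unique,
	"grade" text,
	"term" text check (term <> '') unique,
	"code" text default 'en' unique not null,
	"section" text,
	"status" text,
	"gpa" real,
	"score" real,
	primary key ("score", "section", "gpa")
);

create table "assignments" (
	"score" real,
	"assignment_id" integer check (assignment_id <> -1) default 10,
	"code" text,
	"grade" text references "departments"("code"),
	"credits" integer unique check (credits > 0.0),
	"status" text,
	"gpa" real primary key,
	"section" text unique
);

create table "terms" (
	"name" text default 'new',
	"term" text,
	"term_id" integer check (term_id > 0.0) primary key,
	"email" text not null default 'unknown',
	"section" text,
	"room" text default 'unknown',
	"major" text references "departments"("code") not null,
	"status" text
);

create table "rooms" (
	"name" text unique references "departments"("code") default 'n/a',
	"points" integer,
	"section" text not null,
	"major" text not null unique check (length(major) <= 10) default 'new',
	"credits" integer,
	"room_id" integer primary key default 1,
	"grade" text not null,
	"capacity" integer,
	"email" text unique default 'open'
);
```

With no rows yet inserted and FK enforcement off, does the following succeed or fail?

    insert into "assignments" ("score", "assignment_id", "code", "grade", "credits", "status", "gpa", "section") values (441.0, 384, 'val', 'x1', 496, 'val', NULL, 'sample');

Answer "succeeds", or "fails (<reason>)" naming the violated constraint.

fails (NOT NULL on gpa)

gpa is explicitly set to NULL, but gpa is part of the PRIMARY KEY (implied NOT NULL).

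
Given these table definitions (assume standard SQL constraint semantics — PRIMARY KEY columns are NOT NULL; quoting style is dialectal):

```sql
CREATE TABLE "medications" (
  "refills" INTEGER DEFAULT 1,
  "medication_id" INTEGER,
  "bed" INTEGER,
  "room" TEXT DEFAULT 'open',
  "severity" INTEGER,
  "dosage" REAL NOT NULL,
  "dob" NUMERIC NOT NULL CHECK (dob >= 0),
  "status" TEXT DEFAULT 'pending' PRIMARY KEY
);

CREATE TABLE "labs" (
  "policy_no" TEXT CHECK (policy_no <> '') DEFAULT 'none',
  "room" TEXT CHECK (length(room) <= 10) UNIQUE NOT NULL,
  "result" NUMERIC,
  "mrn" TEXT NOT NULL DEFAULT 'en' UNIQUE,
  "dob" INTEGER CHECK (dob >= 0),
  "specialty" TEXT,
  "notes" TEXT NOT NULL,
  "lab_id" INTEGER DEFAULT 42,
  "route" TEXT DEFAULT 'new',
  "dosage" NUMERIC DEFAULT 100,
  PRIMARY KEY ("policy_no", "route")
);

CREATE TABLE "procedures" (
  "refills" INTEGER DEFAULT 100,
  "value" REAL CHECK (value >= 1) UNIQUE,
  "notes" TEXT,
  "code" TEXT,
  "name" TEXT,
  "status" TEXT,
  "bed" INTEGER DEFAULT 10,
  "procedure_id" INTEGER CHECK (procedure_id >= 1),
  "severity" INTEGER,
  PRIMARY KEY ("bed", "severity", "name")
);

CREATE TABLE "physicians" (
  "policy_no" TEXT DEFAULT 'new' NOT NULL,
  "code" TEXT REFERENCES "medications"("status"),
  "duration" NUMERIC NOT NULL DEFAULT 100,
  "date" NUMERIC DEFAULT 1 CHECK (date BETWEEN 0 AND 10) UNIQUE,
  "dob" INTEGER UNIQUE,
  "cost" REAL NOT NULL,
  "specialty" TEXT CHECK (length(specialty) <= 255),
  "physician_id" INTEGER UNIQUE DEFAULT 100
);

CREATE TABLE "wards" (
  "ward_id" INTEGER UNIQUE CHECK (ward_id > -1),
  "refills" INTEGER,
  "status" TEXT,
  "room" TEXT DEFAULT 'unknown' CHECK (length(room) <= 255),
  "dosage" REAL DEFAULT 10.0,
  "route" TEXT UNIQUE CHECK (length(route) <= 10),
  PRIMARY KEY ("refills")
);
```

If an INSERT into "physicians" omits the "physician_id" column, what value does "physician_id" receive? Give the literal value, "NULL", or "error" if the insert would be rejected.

physician_id has an explicit DEFAULT 100.
When the column is omitted from an INSERT, that default is used.

100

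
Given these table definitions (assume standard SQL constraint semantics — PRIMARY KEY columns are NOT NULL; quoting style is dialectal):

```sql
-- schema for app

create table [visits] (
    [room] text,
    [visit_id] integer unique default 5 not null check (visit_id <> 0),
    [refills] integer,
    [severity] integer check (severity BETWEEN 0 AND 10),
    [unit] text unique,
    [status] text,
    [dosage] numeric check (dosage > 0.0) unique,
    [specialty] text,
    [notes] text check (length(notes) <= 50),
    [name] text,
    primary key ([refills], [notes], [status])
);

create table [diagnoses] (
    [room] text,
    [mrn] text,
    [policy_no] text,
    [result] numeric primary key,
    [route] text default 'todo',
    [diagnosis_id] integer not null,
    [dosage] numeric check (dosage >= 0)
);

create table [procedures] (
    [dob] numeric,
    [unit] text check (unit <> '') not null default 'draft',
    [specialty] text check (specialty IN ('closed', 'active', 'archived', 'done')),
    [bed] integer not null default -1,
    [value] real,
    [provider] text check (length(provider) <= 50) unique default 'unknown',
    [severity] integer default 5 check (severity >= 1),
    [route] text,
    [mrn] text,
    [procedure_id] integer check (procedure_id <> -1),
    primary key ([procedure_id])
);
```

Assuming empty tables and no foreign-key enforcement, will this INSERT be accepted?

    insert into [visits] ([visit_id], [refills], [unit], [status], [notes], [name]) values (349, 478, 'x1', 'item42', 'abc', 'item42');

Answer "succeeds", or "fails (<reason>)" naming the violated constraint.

NOT NULL columns: notes is supplied; refills is supplied; status is supplied; visit_id is supplied.
CHECK constraints: 349 satisfies (visit_id <> 0); 'abc' satisfies (length(notes) <= 50).
No constraint is violated.

succeeds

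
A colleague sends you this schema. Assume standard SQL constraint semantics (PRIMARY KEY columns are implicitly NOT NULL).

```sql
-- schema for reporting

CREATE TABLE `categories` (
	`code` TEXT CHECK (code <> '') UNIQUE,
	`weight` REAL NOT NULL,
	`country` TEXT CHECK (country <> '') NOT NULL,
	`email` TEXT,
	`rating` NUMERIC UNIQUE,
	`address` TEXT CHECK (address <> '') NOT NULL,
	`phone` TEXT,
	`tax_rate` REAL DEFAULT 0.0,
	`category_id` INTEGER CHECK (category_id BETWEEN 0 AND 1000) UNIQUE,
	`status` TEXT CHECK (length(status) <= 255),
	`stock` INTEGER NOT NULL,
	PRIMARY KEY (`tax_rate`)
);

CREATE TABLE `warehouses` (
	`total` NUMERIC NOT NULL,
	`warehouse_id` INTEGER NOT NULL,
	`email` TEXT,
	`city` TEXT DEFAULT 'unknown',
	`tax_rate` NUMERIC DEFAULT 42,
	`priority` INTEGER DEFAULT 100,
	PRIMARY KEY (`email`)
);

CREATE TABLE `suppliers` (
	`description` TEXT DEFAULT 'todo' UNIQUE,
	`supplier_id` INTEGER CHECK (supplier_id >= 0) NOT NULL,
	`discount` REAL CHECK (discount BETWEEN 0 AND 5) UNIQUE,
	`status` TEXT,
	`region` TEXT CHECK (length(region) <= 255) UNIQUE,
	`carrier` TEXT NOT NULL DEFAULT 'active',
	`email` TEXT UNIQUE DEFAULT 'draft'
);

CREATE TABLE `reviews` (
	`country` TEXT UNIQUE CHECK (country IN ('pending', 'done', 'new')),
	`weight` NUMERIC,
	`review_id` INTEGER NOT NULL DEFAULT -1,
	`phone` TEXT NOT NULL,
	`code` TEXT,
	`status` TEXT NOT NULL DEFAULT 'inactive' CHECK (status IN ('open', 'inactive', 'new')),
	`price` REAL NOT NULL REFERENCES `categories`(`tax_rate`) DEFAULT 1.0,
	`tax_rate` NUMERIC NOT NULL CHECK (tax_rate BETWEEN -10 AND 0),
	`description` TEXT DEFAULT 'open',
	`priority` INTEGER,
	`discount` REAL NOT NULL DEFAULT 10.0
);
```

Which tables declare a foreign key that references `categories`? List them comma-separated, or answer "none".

- reviews.price references categories(tax_rate).

reviews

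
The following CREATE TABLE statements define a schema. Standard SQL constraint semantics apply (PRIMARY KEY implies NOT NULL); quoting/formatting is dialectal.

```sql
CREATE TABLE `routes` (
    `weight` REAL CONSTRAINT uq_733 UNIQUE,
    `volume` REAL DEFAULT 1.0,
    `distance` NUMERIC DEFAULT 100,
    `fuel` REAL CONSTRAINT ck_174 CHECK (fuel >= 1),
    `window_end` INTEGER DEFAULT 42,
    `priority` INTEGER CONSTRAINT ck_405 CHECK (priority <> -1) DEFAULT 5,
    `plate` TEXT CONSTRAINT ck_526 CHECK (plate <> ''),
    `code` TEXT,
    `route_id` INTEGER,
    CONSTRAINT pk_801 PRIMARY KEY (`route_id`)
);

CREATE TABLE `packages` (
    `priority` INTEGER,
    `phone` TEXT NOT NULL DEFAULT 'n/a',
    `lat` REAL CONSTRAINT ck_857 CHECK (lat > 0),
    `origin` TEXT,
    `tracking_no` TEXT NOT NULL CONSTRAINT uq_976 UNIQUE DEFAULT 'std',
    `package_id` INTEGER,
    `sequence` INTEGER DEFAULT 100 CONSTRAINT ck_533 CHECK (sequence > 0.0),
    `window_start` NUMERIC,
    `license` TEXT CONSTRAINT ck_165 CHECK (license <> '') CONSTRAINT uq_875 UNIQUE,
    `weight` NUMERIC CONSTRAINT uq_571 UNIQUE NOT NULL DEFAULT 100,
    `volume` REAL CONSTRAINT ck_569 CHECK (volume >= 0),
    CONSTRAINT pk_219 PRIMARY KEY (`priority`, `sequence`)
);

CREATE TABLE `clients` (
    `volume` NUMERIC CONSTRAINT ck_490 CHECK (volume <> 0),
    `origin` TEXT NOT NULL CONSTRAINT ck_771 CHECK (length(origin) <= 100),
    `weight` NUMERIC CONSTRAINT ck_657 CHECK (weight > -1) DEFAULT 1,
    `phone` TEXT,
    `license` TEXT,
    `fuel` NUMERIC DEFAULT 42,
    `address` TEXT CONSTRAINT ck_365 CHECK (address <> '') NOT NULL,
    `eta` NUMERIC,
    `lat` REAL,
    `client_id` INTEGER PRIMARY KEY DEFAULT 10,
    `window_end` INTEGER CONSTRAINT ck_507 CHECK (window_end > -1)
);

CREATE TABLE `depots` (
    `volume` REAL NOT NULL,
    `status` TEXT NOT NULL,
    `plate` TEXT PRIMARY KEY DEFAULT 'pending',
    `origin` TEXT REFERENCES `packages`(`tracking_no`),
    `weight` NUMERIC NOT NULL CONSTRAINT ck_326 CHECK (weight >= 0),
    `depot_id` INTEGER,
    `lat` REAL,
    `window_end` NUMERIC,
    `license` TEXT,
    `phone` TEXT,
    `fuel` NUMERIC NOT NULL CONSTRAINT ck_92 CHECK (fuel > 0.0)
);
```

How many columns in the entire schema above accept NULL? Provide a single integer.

28

routes: 8 nullable (weight, volume, distance, fuel, window_end, priority, plate, code — PK (route_id) and explicit NOT NULL columns excluded).
packages: 6 nullable (lat, origin, package_id, window_start, license, volume — PK (priority, sequence) and explicit NOT NULL columns excluded).
clients: 8 nullable (volume, weight, phone, license, fuel, eta, lat, window_end — PK (client_id) and explicit NOT NULL columns excluded).
depots: 6 nullable (origin, depot_id, lat, window_end, license, phone — PK (plate) and explicit NOT NULL columns excluded).
Total: 8 + 6 + 8 + 6 = 28.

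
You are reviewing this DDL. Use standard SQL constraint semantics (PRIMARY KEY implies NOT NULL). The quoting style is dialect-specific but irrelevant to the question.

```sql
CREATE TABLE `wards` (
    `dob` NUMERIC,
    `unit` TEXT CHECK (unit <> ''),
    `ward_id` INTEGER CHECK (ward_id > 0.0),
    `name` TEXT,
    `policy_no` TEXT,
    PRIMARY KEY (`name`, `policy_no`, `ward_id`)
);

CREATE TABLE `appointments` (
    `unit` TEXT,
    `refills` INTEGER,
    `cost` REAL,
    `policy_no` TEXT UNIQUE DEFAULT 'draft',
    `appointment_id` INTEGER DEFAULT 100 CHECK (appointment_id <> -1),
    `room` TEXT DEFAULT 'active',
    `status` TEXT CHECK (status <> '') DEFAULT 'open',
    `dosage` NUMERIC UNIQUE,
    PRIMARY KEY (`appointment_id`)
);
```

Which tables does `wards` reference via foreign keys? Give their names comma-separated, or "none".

No column in wards has a REFERENCES clause.

none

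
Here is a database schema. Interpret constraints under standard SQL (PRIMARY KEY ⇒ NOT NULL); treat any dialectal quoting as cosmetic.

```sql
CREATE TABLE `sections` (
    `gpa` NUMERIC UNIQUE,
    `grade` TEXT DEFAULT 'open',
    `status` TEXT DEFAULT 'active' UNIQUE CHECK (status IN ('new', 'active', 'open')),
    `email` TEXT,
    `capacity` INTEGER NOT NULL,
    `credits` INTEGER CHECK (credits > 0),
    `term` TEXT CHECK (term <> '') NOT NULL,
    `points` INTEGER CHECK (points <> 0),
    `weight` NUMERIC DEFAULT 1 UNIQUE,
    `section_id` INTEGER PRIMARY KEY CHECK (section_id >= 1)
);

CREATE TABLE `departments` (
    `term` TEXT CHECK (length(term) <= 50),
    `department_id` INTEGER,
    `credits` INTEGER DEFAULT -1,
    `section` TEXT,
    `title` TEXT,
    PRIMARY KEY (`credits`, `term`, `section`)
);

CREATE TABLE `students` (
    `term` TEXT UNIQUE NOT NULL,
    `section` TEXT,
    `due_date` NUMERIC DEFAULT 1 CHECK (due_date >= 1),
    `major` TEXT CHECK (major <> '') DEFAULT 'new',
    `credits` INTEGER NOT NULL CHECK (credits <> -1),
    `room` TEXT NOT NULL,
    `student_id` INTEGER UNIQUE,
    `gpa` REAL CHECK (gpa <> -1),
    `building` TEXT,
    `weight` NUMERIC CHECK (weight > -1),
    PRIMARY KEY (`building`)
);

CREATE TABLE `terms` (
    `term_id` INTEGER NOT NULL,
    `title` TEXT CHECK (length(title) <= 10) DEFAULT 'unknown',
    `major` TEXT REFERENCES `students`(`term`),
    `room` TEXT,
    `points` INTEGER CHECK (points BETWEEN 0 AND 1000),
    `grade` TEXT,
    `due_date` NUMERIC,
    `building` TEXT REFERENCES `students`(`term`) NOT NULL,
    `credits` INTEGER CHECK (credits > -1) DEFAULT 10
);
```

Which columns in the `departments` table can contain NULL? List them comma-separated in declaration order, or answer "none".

- term: part of the PRIMARY KEY, which implies NOT NULL → not nullable.
- department_id: no NOT NULL constraint applies → nullable.
- credits: part of the PRIMARY KEY, which implies NOT NULL → not nullable.
- section: part of the PRIMARY KEY, which implies NOT NULL → not nullable.
- title: no NOT NULL constraint applies → nullable.

department_id, title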